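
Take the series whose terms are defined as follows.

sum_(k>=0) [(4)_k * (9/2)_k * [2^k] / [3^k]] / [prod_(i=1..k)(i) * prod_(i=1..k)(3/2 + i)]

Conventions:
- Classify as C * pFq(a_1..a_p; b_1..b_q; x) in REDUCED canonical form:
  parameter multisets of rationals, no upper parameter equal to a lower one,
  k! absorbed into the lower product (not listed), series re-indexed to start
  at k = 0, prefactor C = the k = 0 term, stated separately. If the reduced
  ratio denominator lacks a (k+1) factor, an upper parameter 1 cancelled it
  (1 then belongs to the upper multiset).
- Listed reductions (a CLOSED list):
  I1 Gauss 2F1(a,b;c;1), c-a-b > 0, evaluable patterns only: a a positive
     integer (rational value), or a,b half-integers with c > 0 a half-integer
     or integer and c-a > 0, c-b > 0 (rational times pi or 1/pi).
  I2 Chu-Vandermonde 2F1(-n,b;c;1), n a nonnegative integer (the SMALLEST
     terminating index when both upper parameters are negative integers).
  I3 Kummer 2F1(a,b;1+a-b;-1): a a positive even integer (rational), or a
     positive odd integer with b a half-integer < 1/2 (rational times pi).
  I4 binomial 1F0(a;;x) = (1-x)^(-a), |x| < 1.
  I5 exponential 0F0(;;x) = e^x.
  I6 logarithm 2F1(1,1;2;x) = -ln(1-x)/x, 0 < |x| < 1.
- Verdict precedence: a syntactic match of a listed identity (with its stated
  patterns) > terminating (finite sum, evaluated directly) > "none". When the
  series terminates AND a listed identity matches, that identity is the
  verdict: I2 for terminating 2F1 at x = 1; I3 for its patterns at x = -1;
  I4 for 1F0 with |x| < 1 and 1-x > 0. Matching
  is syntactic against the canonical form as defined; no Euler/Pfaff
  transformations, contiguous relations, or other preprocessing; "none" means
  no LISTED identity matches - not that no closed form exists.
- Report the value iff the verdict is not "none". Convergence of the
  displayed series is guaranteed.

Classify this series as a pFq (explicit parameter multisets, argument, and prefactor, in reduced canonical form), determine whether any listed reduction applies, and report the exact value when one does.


With C = 1: the canonical form is 2F1(4, 9/2; 5/2; 2/3). Verdict: none - this 2F1 at x = 2/3 matches no listed pattern, and upper {4, 9/2} holds no stopper.

Structural cue: with t_0 = 1, the product of the first k integers (C = 1) is k!.
Term ratio: r(k) = (2/3) * (k+4) (k+9/2) / [(k+5/2) (k+1)] - poly over poly, x = (2/3) from leading terms; C = 1 at k = 0.


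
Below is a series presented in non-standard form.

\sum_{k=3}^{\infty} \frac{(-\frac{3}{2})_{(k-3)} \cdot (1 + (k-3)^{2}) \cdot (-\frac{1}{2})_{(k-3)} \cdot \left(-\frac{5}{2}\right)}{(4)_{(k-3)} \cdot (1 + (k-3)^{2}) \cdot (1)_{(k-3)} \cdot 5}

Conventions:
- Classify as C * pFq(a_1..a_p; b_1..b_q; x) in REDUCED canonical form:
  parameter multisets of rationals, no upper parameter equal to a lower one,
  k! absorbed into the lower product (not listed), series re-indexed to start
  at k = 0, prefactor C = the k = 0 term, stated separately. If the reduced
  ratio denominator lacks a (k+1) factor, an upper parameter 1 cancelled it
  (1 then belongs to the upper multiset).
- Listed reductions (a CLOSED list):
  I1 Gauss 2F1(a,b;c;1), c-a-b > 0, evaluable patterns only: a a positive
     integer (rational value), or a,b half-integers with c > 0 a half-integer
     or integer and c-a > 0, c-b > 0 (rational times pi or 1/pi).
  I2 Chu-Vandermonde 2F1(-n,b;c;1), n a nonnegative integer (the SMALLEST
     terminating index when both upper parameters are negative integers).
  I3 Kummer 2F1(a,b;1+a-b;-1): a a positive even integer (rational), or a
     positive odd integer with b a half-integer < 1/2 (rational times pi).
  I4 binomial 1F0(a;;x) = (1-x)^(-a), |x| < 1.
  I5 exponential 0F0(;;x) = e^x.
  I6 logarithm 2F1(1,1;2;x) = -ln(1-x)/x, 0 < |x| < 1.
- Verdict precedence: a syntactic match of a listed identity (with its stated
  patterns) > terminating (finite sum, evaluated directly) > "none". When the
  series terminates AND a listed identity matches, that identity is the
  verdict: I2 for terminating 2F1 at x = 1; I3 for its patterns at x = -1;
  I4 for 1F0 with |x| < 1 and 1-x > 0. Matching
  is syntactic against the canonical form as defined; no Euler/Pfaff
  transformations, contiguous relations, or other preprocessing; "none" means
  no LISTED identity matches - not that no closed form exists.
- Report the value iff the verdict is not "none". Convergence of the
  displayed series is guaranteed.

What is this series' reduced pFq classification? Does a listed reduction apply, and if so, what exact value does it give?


At argument 1: a 2F1 with upper {-\frac{3}{2}, -\frac{1}{2}}, lower {4}, scaled by C = -\frac{1}{2}. Verdict: this is Gauss's theorem I1 (half-integer case) (x = 1; upper {-\frac{3}{2}, -\frac{1}{2}} half-integers, c = 4 in the evaluable pattern). Exact value: \left(-\frac{4096}{2205}\right) / \pi.

Structural cue: from the first term -\frac{1}{2}: the constant factors (prefactor -1/2) combine into one prefactor.
Term ratio: r(k) = 1 * (k-\frac{3}{2}) (k-\frac{1}{2}) / [(k+4) (k+1)] - poly over poly, x = 1 from leading terms; C = -\frac{1}{2} at k = 0.


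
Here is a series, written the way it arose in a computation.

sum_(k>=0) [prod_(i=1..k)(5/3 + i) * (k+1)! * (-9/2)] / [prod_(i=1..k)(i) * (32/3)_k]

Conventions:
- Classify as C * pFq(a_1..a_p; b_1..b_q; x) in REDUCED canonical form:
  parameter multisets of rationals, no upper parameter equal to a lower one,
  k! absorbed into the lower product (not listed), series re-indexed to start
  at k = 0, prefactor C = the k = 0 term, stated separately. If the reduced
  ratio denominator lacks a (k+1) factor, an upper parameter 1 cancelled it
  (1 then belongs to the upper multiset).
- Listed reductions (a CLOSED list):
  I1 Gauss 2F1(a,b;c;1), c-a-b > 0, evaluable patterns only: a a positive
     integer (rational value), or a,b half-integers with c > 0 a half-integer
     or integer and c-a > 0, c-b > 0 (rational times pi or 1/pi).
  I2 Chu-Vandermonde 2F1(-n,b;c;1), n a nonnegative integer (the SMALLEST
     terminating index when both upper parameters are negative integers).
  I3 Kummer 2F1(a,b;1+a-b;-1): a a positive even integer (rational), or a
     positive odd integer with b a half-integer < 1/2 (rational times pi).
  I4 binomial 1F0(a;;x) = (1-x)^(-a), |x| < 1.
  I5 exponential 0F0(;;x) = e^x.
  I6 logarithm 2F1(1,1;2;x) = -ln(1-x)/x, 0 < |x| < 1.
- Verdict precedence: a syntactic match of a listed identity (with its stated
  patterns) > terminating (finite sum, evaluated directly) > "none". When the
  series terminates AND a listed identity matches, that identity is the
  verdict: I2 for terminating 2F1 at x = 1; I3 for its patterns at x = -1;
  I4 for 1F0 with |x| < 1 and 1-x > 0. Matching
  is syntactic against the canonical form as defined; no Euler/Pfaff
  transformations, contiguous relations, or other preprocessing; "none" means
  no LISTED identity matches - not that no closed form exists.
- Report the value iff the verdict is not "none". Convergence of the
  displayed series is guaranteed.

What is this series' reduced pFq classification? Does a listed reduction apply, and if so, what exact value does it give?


Canonical form: C = -9/2 times 2F1 with upper {2, 8/3}, lower {32/3}, x = 1. Verdict: Gauss's theorem (I1) matches (x = 1: the Gamma ratio telescopes since c-a-b = 6 > 0 and a = 2 in Z>0). Hence: -377/42.

Structural cue: t_0 = -9/2 here, and the factorial ratio (prefactor -9/2) (k+a-1)!/(a-1)! is a rising factorial (a)_k.
Consecutive-term ratio: r(k) = 1 * (k+2) (k+8/3) / [(k+32/3) (k+1)] - rational; roots negated = parameters, x = 1, C = -9/2.


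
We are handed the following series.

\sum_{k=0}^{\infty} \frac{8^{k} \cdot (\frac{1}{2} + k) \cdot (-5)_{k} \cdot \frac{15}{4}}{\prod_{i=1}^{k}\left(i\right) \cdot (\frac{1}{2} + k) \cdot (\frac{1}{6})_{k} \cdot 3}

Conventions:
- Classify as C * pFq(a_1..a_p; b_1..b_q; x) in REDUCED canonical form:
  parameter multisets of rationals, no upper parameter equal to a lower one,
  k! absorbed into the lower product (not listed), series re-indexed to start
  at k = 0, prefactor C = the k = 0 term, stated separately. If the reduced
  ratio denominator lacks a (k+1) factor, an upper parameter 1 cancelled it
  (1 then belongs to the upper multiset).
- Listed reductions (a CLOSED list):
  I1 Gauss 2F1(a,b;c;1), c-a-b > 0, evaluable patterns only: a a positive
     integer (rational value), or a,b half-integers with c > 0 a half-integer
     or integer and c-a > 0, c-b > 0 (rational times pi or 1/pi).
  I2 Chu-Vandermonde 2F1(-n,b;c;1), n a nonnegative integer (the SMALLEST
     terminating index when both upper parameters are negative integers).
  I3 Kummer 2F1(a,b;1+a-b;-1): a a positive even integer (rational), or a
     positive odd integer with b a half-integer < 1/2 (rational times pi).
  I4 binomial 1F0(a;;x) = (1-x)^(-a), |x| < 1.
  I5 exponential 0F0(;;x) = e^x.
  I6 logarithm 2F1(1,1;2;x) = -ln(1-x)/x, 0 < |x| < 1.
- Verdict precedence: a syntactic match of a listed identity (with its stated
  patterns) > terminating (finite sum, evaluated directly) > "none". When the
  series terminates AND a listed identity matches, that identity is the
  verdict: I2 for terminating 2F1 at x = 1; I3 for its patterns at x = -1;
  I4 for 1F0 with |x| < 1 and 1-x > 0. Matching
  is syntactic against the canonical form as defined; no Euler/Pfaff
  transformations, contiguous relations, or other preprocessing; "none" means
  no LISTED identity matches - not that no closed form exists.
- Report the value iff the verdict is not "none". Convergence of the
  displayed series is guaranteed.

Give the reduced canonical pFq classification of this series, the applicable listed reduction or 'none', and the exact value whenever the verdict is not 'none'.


With C = \frac{5}{4}: the canonical form is 1F1(-5; \frac{1}{6}; 8). Verdict: terminating - upper parameter -5 makes this a finite sum (last index 5), evaluated exactly. Its exact value is \frac{2196751}{4940}.

First insight: from the first term \frac{5}{4}: the product of the first k integers (C = 5/4, x = 8) is k!.
Ratio: r(k) = 8 * (k-5) / [(k+\frac{1}{6}) (k+1)] - poly over poly, x = 8 from leading terms; C = \frac{5}{4} at k = 0.


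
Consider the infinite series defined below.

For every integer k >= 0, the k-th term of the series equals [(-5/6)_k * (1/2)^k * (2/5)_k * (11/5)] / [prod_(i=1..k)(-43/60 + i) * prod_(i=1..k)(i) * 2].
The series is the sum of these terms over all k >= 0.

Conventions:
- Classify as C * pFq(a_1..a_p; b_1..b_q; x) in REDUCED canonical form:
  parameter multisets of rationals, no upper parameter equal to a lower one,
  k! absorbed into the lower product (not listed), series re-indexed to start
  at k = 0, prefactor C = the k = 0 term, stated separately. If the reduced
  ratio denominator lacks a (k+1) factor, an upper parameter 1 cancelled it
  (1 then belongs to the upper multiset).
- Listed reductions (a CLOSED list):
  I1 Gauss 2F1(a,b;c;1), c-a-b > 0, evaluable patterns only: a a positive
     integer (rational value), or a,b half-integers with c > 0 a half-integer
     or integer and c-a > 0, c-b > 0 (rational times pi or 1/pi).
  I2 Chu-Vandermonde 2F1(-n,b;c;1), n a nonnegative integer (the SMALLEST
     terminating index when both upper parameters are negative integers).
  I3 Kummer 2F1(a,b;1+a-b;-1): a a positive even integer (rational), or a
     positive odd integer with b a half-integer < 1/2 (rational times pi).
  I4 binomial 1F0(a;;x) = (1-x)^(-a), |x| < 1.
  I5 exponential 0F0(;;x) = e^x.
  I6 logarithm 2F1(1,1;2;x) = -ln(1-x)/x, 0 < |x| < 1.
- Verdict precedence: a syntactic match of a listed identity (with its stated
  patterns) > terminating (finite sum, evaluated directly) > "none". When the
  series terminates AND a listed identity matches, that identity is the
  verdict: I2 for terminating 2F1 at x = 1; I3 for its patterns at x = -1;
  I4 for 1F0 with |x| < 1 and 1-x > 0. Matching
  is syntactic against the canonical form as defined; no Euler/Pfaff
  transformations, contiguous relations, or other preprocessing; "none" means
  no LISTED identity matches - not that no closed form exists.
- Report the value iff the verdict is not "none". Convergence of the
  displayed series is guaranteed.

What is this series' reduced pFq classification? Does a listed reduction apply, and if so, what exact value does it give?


The tell: t_0 = 11/10 here, and the lower running product (C = 11/10) is a rising factorial.
Ratio: r(k) = (1/2) * (k-5/6) (k+2/5) / [(k+17/60) (k+1)] ; factor over Q: parameters, x = (1/2), and C = 11/10.

This is 11/10 * 2F1(-5/6, 2/5; 17/60; 1/2) in reduced canonical form. Verdict: none. No listed pattern accepts 2F1(-5/6, 2/5; 17/60; 1/2).


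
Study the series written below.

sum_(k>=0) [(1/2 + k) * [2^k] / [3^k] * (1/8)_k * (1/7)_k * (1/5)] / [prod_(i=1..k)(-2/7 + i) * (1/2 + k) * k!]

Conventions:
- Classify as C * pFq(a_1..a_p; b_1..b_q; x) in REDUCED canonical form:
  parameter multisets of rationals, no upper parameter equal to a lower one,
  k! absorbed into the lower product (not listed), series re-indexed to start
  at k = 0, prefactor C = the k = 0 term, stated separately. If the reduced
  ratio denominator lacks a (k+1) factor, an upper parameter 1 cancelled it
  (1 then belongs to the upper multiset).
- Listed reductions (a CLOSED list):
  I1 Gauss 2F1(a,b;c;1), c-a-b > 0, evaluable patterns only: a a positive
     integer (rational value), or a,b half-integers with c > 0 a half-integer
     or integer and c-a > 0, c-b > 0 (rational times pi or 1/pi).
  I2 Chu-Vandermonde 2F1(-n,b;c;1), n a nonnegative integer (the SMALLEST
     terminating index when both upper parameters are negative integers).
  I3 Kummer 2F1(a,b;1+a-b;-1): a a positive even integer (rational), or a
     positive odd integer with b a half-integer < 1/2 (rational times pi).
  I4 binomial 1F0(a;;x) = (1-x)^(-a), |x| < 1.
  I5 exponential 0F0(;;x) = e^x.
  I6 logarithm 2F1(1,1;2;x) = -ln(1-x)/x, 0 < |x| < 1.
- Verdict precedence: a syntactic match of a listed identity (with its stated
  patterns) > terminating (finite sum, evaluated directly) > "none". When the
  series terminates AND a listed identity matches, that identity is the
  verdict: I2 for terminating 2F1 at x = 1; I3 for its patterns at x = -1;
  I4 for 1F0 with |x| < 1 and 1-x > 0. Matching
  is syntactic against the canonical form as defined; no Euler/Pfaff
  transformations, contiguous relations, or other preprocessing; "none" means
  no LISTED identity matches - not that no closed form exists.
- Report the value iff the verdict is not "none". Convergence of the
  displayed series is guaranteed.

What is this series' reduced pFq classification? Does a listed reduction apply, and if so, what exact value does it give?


With C = 1/5: the canonical form is 2F1(1/8, 1/7; 5/7; 2/3). Verdict: none. No listed pattern accepts 2F1(1/8, 1/7; 5/7; 2/3).

Key step: with t_0 = 1/5, the factor k + 1/2 cancels (top and bottom), leaving C = 1/5.
Ratio: r(k) = (2/3) * (k+1/8) (k+1/7) / [(k+5/7) (k+1)] - rational in k, leading ratio (2/3); with t_0 = 1/5, classification follows.


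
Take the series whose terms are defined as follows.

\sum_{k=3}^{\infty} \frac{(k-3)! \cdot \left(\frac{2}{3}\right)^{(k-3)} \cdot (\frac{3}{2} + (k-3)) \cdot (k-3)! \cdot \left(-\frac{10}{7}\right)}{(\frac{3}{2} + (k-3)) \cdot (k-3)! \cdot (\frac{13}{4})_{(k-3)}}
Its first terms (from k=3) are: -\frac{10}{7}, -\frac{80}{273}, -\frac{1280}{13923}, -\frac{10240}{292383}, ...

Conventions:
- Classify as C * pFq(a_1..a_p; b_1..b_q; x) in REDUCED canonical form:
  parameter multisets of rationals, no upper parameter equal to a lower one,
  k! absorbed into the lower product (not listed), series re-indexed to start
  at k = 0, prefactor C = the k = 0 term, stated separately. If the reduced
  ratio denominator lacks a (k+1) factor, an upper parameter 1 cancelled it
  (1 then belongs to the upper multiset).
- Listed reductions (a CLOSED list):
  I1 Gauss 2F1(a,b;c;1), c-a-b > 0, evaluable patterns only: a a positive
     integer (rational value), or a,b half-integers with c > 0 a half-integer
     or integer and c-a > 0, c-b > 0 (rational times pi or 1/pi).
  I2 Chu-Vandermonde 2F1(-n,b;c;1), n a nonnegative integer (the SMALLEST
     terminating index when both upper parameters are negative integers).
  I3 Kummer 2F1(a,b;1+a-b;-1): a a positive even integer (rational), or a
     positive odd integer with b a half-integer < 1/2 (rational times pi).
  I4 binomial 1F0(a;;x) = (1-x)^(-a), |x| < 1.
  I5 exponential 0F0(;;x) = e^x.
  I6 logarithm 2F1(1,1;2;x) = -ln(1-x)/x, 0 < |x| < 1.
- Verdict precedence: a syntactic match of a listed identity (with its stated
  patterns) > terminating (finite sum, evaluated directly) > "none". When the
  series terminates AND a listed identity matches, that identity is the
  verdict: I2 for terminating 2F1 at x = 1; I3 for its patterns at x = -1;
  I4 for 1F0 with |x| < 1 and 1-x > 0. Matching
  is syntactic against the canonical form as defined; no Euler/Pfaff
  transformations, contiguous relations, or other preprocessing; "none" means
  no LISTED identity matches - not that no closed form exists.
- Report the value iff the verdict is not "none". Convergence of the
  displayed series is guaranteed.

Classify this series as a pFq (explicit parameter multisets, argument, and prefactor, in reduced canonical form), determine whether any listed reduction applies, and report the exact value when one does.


Prefactor -\frac{10}{7}, argument \frac{2}{3}: 2F1 with upper {1, 1} over lower {\frac{13}{4}}. Verdict: none (x = \frac{2}{3}): each listed identity misses the multisets {1, 1} ; {\frac{13}{4}}.

Key observation: t_0 being -\frac{10}{7}, striking the common factor k + 3/2 reduces the term (C = -10/7, x = 2/3).
Term ratio: r(k) = \frac{2}{3} * (k+1) (k+1) / [(k+\frac{13}{4}) (k+1)] - rational in k, leading ratio \frac{2}{3}; with t_0 = -\frac{10}{7}, classification follows.


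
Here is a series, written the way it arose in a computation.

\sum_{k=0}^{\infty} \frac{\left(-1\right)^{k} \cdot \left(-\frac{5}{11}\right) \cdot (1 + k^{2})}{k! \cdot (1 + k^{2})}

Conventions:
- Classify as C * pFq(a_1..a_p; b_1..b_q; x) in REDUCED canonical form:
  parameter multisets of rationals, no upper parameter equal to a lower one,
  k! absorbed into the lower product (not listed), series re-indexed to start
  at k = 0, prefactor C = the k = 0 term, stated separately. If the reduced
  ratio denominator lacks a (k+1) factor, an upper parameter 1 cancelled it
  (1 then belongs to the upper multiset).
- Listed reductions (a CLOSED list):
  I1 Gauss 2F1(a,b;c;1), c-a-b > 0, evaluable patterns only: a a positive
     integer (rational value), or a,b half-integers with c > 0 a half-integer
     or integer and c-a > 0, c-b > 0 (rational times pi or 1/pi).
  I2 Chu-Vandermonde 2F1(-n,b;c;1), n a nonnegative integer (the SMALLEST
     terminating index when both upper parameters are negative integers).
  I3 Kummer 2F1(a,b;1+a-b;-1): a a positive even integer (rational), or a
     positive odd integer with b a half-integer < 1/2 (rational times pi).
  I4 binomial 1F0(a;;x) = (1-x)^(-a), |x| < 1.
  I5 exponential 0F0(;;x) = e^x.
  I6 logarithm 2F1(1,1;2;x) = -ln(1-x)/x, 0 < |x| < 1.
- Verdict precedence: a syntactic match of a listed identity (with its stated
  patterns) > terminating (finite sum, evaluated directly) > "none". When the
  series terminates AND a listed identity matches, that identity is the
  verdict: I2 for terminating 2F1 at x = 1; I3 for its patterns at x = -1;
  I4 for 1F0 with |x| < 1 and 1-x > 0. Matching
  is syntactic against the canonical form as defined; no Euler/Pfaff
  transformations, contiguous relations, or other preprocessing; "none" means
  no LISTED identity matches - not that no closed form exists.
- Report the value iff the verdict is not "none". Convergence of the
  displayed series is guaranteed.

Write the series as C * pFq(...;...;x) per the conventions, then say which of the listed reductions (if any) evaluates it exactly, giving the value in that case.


At argument -1: a 0F0 with upper {-}, lower {-}, scaled by C = -\frac{5}{11}. Verdict at x = -1: exponential (I5) matches (the 0F0 exponential series at x = -1). Exact value: \left(-\frac{5}{11}\right) \cdot e^{-1}.

Key observation: t_0 = -\frac{5}{11} here, and k^2 + 1 divides numerator and denominator alike; C = -5/11, x = -1 after cancelling.
Adjacent-term ratio: r(k) = -1 * 1 / [(k+1)] - rational; roots negated = parameters, x = -1, C = -\frac{5}{11}.


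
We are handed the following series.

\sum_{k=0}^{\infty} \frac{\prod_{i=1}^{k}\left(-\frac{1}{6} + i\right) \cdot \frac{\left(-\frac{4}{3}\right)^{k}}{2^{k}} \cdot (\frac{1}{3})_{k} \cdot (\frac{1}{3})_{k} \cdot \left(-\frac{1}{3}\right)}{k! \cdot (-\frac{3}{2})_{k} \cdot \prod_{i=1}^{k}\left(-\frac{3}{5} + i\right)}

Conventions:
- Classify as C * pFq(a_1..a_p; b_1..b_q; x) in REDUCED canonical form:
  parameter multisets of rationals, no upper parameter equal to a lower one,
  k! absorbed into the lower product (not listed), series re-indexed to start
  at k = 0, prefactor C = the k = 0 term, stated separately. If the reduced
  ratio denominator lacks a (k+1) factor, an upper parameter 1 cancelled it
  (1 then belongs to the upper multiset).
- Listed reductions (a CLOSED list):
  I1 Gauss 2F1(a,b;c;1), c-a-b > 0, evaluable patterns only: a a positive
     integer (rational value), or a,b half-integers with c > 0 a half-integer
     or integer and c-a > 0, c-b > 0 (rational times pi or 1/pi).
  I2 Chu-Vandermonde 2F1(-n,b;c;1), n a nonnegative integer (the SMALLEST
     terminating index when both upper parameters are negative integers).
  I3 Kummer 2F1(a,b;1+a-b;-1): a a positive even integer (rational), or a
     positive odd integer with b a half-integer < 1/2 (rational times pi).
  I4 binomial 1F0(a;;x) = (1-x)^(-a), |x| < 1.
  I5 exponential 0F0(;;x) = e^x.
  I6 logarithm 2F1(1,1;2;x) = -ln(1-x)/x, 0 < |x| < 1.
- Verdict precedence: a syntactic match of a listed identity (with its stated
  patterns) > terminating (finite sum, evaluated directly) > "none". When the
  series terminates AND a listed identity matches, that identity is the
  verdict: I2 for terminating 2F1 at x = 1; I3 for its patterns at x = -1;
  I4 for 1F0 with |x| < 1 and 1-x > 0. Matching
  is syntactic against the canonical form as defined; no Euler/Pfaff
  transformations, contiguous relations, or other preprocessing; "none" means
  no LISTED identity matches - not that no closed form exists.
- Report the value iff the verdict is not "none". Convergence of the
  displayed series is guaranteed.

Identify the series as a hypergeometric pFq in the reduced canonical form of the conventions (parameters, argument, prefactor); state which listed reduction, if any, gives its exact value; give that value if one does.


At argument -\frac{2}{3}: a 3F2 with upper {\frac{1}{3}, \frac{1}{3}, \frac{5}{6}}, lower {-\frac{3}{2}, \frac{2}{5}}, scaled by C = -\frac{1}{3}. Verdict: no listed reduction: x = -\frac{2}{3} and upper {\frac{1}{3}, \frac{1}{3}, \frac{5}{6}} fail every I1-I6 pattern.

The tell: with t_0 = -\frac{1}{3}, the lower running product (prefactor -1/3) is a rising factorial.
Ratio: r(k) = -\frac{2}{3} * (k+\frac{1}{3}) (k+\frac{1}{3}) (k+\frac{5}{6}) / [(k-\frac{3}{2}) (k+\frac{2}{5}) (k+1)] - poly over poly, x = -\frac{2}{3} from leading terms; C = -\frac{1}{3} at k = 0.


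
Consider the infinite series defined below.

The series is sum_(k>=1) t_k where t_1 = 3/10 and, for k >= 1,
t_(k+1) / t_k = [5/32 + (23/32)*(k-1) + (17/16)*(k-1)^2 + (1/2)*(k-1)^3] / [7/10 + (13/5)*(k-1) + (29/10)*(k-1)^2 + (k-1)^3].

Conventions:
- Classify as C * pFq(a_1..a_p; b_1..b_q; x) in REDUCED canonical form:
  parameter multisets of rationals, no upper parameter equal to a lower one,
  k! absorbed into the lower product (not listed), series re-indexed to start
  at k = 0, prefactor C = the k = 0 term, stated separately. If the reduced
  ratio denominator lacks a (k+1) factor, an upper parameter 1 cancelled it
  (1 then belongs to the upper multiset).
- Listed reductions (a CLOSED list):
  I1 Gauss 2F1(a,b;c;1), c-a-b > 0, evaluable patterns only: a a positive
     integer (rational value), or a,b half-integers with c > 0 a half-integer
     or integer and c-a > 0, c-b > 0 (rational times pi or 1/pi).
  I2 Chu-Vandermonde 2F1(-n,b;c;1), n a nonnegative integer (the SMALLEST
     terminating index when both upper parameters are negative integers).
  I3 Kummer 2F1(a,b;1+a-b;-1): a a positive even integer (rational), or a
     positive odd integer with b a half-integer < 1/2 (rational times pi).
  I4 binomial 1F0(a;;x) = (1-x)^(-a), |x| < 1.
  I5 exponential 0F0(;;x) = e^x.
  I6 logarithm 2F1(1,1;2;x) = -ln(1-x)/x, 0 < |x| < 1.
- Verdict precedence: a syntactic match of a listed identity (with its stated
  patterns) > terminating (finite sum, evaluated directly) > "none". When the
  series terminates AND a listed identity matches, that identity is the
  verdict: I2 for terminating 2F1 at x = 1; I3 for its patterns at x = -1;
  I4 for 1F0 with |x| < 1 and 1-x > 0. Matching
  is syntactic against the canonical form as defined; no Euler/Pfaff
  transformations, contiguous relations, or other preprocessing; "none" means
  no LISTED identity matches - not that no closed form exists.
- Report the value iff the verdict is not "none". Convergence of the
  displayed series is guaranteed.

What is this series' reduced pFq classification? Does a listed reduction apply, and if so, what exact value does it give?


Canonical form: C = 3/10 times 2F1 with upper {5/8, 1}, lower {7/5}, x = 1/2. Verdict: none - this 2F1 at x = 1/2 matches no listed pattern, and upper {5/8, 1} holds no stopper.

First insight: t_0 being 3/10, the ratio is unreduced: k + 1/2 divides both sides (C = 3/10).
Ratio: r(k) = (1/2) * (k+5/8) (k+1) / [(k+7/5) (k+1)] ; factor over Q: parameters, x = (1/2), and C = 3/10.


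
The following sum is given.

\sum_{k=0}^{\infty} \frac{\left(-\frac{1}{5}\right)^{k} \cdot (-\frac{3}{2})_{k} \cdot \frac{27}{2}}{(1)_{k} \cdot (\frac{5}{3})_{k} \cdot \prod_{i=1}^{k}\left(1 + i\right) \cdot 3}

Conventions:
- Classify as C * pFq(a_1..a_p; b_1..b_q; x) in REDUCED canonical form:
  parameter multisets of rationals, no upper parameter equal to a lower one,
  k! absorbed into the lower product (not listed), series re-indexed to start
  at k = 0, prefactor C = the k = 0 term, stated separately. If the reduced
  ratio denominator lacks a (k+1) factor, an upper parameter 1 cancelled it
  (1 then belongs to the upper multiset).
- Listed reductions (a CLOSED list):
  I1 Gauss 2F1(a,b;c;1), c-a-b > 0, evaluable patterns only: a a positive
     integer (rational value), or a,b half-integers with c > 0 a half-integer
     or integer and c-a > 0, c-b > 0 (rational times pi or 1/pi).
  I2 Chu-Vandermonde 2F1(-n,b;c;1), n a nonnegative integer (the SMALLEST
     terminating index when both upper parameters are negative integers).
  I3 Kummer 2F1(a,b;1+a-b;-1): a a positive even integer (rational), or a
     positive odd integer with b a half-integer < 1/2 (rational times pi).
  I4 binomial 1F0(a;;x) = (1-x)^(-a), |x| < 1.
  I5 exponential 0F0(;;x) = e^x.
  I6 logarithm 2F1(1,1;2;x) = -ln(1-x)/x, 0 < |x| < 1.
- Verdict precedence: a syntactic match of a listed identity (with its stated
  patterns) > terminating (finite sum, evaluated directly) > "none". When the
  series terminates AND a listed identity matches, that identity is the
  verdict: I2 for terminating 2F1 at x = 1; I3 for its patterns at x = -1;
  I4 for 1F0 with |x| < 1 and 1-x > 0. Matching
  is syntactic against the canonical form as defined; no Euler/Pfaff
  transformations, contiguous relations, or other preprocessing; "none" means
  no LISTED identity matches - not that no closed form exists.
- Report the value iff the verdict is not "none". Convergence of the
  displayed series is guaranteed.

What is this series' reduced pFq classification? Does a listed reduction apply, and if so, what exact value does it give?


Key observation: x = -\frac{1}{5} and the constant factors (prefactor 9/2) combine into one prefactor.
Consecutive-term ratio: r(k) = -\frac{1}{5} * (k-\frac{3}{2}) / [(k+\frac{5}{3}) (k+2) (k+1)] - rational in k, leading ratio -\frac{1}{5}; with t_0 = \frac{9}{2}, classification follows.

The series (x = -\frac{1}{5}) is 1F2: upper {-\frac{3}{2}}, lower {\frac{5}{3}, 2}, prefactor \frac{9}{2}. Verdict: none. No listed pattern accepts 1F2(-\frac{3}{2}; \frac{5}{3}, 2; -\frac{1}{5}).


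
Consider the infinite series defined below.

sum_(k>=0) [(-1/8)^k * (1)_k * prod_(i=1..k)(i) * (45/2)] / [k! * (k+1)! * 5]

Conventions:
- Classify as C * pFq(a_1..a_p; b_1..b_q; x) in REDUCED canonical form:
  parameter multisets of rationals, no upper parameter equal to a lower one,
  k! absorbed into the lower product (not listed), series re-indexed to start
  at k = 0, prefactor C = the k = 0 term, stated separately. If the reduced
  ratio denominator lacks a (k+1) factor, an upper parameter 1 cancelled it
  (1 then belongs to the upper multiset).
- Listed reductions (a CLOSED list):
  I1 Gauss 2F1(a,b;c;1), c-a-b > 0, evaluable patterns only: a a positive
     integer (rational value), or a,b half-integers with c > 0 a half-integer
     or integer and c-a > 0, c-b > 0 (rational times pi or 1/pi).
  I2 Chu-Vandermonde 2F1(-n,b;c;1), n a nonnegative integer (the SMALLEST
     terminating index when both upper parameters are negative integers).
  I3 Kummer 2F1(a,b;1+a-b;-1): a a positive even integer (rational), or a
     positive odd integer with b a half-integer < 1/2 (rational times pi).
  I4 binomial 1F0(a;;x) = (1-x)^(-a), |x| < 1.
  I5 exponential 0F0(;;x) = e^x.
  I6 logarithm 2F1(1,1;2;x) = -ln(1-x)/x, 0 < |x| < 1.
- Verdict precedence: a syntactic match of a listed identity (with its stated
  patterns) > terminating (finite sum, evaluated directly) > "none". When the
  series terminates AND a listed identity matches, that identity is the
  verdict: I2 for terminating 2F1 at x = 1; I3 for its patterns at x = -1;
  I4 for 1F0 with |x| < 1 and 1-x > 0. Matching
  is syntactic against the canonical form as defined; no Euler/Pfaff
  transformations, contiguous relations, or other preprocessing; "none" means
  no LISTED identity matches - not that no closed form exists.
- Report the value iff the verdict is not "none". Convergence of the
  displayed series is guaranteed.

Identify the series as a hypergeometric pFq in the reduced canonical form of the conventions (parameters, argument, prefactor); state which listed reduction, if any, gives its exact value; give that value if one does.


Classification (C = 9/2): 2F1 with upper {1, 1}, lower {2}, argument x = -1/8. Verdict (x = -1/8): the logarithmic series (I6) applies (the logarithm: parameters (1,1;2), x = -1/8). Exact value: 36 * ln(9/8).

Key observation: t_0 being 9/2, the running product (prefactor 9/2) telescopes to a rising factorial.
Step ratio: r(k) = (-1/8) * (k+1) (k+1) / [(k+2) (k+1)] ; factor over Q: parameters, x = (-1/8), and C = 9/2.


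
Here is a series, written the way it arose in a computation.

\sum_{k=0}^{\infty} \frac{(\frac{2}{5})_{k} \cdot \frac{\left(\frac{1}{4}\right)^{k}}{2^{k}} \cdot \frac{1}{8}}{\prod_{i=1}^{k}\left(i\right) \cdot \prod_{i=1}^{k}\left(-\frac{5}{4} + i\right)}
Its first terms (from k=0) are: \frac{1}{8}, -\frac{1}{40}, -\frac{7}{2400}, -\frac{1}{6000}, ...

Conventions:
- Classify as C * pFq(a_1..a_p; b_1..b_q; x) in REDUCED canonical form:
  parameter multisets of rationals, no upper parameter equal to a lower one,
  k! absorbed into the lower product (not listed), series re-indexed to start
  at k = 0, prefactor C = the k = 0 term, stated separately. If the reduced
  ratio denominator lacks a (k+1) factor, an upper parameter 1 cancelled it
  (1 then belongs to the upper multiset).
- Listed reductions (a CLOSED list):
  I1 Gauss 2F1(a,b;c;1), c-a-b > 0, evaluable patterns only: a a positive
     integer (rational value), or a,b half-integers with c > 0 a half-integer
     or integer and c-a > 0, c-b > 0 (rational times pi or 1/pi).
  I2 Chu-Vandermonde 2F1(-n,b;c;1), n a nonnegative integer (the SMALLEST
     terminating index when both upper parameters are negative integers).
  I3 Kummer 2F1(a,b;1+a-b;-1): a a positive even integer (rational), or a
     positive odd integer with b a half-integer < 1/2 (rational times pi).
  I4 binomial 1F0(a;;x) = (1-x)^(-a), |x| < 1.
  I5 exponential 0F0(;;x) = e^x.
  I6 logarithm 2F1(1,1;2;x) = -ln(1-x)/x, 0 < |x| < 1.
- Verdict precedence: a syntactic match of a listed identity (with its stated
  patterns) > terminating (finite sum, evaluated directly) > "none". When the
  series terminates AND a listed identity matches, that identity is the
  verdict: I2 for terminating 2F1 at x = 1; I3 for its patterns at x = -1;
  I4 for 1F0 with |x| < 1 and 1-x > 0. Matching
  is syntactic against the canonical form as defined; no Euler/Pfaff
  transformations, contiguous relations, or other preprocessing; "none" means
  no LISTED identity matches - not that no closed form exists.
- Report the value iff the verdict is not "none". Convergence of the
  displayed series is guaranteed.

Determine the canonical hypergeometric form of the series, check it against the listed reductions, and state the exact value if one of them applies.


At argument \frac{1}{8}: a 1F1 with upper {\frac{2}{5}}, lower {-\frac{1}{4}}, scaled by C = \frac{1}{8}. Verdict: no listed reduction: x = \frac{1}{8} and upper {\frac{2}{5}} fail every I1-I6 pattern.

First insight: x = \frac{1}{8} and the lower running product (C = 1/8) is a rising factorial.
Adjacent-term ratio: r(k) = \frac{1}{8} * (k+\frac{2}{5}) / [(k-\frac{1}{4}) (k+1)] - rational in k. x = \frac{1}{8}; t_0 = \frac{1}{8}; negate the roots.


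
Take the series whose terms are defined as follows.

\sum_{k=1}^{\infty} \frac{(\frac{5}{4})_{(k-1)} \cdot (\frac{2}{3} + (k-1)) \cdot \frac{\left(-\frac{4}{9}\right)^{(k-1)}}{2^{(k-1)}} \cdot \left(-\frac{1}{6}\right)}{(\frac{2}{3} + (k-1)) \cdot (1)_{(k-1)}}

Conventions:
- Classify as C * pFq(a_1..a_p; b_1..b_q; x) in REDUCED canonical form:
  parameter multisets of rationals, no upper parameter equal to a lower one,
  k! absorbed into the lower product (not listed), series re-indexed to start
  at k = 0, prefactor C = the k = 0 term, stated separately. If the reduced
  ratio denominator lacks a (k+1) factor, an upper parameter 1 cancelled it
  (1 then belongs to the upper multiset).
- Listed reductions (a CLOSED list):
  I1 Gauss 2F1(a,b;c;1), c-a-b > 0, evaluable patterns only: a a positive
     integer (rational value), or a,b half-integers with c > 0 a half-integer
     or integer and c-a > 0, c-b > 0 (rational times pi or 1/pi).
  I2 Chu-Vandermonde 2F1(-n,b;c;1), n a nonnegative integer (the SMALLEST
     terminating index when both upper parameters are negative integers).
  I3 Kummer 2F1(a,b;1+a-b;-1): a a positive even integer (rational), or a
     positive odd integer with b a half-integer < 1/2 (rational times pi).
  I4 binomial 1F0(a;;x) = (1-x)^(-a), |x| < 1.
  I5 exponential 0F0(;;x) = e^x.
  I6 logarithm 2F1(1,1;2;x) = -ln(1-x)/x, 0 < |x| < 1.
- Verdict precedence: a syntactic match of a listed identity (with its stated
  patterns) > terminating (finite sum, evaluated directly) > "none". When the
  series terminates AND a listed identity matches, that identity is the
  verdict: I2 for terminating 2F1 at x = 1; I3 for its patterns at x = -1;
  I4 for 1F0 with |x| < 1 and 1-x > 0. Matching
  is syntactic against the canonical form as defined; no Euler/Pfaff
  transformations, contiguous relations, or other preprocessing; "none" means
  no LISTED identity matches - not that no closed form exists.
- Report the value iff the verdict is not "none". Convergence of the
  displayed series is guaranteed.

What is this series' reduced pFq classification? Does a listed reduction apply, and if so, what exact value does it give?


Canonical form: C = -\frac{1}{6} times 1F0 with upper {\frac{5}{4}}, lower {-}, x = -\frac{2}{9}. Verdict: binomial (I4) applies (the 1F0 binomial series: exponent -5/4, x = -\frac{2}{9}). Its exact value is \left(-\frac{1}{6}\right) \cdot \left(\frac{11}{9}\right)^{-\frac{5}{4}}.

Key observation: with t_0 = -\frac{1}{6}, the two k-th powers (C = -1/6) combine into one argument.
Consecutive-term ratio: r(k) = -\frac{2}{9} * (k+\frac{5}{4}) / [(k+1)] - rational in k. x = -\frac{2}{9}; t_0 = -\frac{1}{6}; negate the roots.


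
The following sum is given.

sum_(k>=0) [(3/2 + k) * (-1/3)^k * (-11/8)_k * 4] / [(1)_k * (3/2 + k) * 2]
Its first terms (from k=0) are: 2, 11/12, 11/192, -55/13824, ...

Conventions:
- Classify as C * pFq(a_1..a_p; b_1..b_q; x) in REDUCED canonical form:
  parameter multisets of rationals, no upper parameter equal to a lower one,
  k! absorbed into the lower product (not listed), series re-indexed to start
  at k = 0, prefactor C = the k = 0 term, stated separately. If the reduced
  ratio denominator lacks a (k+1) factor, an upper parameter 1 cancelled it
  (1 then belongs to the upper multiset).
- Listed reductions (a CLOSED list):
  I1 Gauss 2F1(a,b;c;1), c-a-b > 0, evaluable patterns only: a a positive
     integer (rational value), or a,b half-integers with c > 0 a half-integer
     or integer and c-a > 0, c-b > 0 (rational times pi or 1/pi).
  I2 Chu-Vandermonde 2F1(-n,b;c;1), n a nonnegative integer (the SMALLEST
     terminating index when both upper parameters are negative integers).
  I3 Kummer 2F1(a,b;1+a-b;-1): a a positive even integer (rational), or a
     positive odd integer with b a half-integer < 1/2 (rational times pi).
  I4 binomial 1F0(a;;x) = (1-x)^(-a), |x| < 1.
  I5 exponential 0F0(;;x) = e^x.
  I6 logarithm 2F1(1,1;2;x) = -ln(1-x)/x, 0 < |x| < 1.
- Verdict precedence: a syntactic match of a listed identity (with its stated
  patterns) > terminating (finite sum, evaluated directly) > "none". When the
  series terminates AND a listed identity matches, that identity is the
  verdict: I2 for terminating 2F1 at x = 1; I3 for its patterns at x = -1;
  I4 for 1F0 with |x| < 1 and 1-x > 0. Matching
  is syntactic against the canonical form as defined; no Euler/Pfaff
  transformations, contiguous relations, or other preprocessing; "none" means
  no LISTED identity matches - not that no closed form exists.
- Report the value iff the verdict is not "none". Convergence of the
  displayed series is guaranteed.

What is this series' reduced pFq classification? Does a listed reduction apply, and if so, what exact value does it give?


Canonical form: C = 2 times 1F0 with upper {-11/8}, lower {-}, x = -1/3. Verdict: the I4 binomial reduction matches (the 1F0 binomial series: exponent 11/8, x = -1/3). Value: 2 * (4/3)^(11/8).

Key step: t_0 being 2, (1)_k (prefactor 2) is k! itself.
Ratio: r(k) = (-1/3) * (k-11/8) / [(k+1)] - rational; roots negated = parameters, x = (-1/3), C = 2.


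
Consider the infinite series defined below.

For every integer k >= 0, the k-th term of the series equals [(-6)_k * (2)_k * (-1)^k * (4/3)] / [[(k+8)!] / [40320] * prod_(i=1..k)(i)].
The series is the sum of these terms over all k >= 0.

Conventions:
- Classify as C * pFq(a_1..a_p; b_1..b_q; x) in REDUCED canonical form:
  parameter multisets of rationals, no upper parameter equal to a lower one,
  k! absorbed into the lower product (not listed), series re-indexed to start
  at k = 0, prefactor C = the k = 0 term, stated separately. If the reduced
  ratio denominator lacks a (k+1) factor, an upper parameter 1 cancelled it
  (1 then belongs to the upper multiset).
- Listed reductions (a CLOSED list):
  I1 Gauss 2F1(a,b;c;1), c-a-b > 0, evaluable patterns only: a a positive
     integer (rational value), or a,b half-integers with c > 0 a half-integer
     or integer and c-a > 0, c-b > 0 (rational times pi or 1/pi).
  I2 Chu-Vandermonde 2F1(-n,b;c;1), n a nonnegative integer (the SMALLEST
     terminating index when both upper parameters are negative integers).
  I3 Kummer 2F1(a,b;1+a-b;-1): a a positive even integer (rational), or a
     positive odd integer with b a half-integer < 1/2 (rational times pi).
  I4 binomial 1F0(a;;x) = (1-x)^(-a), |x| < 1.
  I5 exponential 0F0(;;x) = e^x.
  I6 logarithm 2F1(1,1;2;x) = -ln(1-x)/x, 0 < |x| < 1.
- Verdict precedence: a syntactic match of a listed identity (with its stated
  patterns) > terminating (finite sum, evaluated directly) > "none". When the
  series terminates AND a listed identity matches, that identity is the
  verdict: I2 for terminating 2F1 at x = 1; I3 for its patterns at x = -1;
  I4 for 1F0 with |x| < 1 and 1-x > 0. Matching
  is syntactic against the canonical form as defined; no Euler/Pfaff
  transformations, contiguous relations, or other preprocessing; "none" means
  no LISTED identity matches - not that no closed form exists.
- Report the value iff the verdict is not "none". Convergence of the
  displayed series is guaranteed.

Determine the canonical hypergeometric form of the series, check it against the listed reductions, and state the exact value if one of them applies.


The tell: x = (-1) and the denominator's factorial ratio (C = 4/3) is a lower Pochhammer.
Adjacent-term ratio: r(k) = (-1) * (k-6) (k+2) / [(k+9) (k+1)] - rational; roots negated = parameters, x = (-1), C = 4/3.

Canonical form: C = 4/3 times 2F1 with upper {-6, 2}, lower {9}, x = -1. Verdict: Kummer's theorem (I3) fires (x = -1; c = 9 equals 1+a-b for upper {-6, 2}: listed pattern). Exact value: 16/3.
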